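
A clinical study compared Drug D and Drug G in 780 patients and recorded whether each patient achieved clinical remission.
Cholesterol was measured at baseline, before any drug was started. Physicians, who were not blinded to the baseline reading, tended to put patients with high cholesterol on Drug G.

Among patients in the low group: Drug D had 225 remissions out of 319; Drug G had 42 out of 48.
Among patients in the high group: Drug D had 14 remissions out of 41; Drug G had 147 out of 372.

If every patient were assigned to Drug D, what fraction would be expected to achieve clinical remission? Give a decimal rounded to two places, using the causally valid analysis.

The stratified and pooled comparisons disagree (Drug G wins within each cholesterol; Drug D wins overall), so the answer turns on the causal role of cholesterol.
Since cholesterol is a pre-existing factor (not a product of the drug) and it affects the outcome on its own, it is a confounder. The stratified rates, not the pooled rate, identify the causal effect.
Standardising Drug D to the population cholesterol mix: 0.471·225/319 + 0.529·14/41 = 0.513.

0.51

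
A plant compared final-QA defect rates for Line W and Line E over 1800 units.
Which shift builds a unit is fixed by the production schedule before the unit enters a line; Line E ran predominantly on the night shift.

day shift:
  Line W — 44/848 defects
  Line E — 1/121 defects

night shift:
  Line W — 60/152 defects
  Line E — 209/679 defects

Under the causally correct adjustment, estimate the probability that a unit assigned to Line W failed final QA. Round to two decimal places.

Within every shift level Line E has the lower rate, yet pooled Line W does — Simpson's reversal.
Shift differs across lines for reasons unrelated to any effect of the line itself, and it separately predicts the outcome — a classic confounder. We must compare within shift levels.
Standardising Line W to the population shift mix: 0.538·44/848 + 0.462·60/152 = 0.210.

0.21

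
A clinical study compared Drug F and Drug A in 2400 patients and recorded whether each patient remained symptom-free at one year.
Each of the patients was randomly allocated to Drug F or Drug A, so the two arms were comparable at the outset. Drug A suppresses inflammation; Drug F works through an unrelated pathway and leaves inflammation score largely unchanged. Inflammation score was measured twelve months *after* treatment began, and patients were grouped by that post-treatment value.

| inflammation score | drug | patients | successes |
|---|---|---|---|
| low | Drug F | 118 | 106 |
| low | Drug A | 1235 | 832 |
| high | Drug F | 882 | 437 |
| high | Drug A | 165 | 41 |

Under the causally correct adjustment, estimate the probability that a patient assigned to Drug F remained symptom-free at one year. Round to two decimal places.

Inflammation score is recorded after the drug and is itself shifted by it — it sits on the causal path from drug to outcome. Conditioning on a mediator would strip out part of the effect we want; the pooled comparison gives the total causal effect.
So P(outcome | do(Drug F)) is just the pooled rate for Drug F: 543/1000 = 0.543.

0.54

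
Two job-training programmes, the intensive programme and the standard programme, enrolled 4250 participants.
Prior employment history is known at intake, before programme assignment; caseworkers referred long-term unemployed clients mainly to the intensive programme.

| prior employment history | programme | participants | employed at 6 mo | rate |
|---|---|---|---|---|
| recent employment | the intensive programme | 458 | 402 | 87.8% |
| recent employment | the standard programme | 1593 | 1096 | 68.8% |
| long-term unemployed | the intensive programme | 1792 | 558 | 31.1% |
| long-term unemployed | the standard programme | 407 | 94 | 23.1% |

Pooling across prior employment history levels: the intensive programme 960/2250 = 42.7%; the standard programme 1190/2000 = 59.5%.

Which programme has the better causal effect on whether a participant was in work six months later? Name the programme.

the intensive programme

The prior employment history-specific comparison favours the intensive programme throughout, but the pooled figures favour the standard programme. The question is whether to condition on prior employment history.
Prior employment history is set before the programme has any effect — it is not caused by the programme — and it independently drives the outcome. That makes it a confounder, so the causal comparison is within prior employment history levels.
Within each level — recent employment: 87.8% vs 68.8%; long-term unemployed: 31.1% vs 23.1% — the intensive programme is higher every time.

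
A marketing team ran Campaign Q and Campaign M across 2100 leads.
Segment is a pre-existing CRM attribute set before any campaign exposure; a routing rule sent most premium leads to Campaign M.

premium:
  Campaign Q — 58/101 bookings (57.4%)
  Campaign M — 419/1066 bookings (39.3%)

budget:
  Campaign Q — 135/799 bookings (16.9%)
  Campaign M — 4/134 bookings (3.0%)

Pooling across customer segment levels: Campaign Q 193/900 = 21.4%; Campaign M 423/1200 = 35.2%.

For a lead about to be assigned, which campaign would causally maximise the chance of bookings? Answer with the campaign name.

Campaign Q

Nothing the campaign does changes customer segment; the imbalance is an allocation artefact. With customer segment also predicting the outcome, the pooled figure is confounded, and the within-stratum comparison is the causal one.
Within each level — premium: 57.4% vs 39.3%; budget: 16.9% vs 3.0% — Campaign Q is higher every time.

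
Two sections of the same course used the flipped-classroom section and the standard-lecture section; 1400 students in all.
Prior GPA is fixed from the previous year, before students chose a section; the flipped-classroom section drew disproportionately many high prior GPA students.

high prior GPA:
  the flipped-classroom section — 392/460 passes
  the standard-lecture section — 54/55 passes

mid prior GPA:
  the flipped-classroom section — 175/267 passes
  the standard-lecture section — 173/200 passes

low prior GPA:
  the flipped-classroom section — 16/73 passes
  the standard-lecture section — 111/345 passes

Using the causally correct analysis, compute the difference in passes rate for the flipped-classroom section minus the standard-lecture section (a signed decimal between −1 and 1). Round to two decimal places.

-0.15

the standard-lecture section is higher inside every prior GPA band stratum but the flipped-classroom section is higher in aggregate. Whether to stratify depends on how prior GPA band relates to the teaching method.
The imbalance in prior GPA band arose from how students were allocated, not from anything the teaching method did; and prior GPA band independently affects the outcome. The pooled gap is confounded — condition on prior GPA band.
Adjusting over the population distribution of prior GPA band: 0.368·(0.852−0.982) + 0.334·(0.655−0.865) + 0.299·(0.219−0.322) = -0.148.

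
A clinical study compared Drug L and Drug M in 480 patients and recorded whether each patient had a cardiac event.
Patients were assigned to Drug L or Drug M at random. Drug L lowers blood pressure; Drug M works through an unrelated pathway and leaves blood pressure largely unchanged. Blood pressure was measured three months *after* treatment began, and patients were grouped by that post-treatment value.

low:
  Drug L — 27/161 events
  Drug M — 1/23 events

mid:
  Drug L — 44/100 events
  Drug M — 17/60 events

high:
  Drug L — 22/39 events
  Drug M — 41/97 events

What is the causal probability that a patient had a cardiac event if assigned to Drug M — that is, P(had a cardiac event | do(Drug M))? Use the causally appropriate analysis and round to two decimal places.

Blood pressure lies on the pathway drug → blood pressure → outcome, so adjusting for it blocks the indirect effect. For the total causal effect of drug, use the unadjusted pooled rates.
So P(outcome | do(Drug M)) is just the pooled rate for Drug M: 59/180 = 0.328.

0.33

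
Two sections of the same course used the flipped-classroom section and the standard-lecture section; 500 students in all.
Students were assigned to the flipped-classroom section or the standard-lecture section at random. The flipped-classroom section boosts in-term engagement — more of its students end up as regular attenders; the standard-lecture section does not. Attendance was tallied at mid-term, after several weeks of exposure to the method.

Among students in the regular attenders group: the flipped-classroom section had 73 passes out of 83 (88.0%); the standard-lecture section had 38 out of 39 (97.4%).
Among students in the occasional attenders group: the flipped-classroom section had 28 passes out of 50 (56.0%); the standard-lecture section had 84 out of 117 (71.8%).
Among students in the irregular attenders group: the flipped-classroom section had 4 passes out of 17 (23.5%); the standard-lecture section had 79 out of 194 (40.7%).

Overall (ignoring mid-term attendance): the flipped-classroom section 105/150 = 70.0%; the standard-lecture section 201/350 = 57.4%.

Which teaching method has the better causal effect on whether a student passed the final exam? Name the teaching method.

Because the teaching method influences mid-term attendance, mid-term attendance is a post-treatment mediator, not a confounder. Stratifying on it would bias the estimate; the causal effect is the crude pooled difference.
Pooled: the flipped-classroom section 70.0% vs the standard-lecture section 57.4%; the flipped-classroom section is higher overall.

the flipped-classroom section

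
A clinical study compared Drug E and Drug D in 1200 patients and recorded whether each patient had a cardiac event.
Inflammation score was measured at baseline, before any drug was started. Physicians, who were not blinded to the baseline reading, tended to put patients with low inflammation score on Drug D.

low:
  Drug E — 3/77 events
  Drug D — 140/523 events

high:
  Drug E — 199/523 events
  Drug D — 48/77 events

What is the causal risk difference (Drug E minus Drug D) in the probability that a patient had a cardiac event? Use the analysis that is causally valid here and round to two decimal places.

Within every inflammation score level Drug E has the lower rate, yet pooled Drug D does — Simpson's reversal.
Inflammation score differs across drugs for reasons unrelated to any effect of the drug itself, and it separately predicts the outcome — a classic confounder. We must compare within inflammation score levels.
Adjusting over the population distribution of inflammation score: 0.500·(0.039−0.268) + 0.500·(0.380−0.623) = -0.236.

-0.24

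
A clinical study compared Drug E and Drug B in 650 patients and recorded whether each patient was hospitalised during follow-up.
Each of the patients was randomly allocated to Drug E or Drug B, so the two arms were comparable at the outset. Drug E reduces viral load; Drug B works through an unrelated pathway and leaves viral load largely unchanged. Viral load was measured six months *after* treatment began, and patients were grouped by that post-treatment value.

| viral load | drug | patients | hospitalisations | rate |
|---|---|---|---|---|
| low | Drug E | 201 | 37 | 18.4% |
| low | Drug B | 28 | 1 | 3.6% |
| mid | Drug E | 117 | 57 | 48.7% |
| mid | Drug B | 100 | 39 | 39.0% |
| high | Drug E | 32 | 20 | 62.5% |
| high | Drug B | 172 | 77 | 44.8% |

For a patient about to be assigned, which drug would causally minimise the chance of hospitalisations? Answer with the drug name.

The stratified and pooled comparisons disagree (Drug B wins within each viral load; Drug E wins overall), so the answer turns on the causal role of viral load.
Viral load lies on the pathway drug → viral load → outcome, so adjusting for it blocks the indirect effect. For the total causal effect of drug, use the unadjusted pooled rates.
Pooled: Drug E 32.6% vs Drug B 39.0%; Drug E is lower overall.

Drug E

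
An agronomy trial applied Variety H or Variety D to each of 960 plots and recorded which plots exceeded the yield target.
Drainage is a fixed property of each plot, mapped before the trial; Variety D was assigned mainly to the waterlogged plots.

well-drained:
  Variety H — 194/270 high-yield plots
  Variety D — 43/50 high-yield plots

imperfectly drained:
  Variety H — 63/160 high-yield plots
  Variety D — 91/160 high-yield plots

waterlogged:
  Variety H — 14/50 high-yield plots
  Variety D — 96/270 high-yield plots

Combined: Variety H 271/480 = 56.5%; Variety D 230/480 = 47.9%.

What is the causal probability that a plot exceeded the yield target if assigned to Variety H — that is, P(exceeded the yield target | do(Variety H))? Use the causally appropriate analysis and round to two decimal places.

Nothing the variety does changes field drainage; the imbalance is an allocation artefact. With field drainage also predicting the outcome, the pooled figure is confounded, and the within-stratum comparison is the causal one.
Standardising Variety H to the population field drainage mix: 0.333·194/270 + 0.333·63/160 + 0.333·14/50 = 0.464.

0.46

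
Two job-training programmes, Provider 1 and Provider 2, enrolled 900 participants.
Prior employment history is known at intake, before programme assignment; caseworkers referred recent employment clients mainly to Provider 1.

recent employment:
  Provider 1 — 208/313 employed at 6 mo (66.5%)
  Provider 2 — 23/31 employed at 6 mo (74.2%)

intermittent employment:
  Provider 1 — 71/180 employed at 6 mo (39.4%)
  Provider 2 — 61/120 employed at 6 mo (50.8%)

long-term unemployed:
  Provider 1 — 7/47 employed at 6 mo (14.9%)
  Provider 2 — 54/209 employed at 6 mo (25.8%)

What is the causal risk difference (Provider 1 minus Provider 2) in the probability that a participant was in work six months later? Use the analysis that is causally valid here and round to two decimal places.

-0.10

Since prior employment history is a pre-existing factor (not a product of the programme) and it affects the outcome on its own, it is a confounder. The stratified rates, not the pooled rate, identify the causal effect.
Adjusting over the population distribution of prior employment history: 0.382·(0.665−0.742) + 0.333·(0.394−0.508) + 0.284·(0.149−0.258) = -0.099.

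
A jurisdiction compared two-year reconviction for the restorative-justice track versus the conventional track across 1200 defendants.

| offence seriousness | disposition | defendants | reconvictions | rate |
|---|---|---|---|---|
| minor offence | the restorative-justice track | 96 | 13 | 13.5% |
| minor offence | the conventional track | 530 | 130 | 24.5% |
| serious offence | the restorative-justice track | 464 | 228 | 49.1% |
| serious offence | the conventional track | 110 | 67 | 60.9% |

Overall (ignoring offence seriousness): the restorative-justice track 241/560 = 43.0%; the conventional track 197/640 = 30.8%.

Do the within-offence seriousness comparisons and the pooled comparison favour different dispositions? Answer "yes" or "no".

yes

Within each offence seriousness level (minor offence 13.5% vs 24.5%; serious offence 49.1% vs 60.9%), the restorative-justice track has the lower rate every time. Pooled: 43.0% vs 30.8% — the conventional track has the lower rate overall. The two comparisons disagree.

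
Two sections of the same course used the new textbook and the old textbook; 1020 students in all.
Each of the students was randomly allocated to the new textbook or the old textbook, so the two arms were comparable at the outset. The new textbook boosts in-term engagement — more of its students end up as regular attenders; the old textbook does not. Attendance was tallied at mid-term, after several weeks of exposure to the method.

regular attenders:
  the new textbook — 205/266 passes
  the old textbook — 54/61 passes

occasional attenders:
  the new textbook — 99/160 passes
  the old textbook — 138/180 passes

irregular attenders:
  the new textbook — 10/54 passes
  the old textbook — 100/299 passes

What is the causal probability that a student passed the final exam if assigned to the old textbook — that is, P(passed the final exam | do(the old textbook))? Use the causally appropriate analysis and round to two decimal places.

Within every mid-term attendance level the old textbook has the higher rate, yet pooled the new textbook does — Simpson's reversal.
Because the teaching method influences mid-term attendance, mid-term attendance is a post-treatment mediator, not a confounder. Stratifying on it would bias the estimate; the causal effect is the crude pooled difference.
So P(outcome | do(the old textbook)) is just the pooled rate for the old textbook: 292/540 = 0.541.

0.54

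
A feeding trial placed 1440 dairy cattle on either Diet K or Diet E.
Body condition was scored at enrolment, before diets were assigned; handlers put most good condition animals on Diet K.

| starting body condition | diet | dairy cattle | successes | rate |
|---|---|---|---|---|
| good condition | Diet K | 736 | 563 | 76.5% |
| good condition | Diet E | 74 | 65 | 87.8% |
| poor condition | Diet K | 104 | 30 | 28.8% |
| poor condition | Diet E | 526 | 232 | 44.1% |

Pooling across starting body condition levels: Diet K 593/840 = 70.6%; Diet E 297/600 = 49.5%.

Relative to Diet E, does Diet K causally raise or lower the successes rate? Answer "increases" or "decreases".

decreases

Starting body condition differs across diets for reasons unrelated to any effect of the diet itself, and it separately predicts the outcome — a classic confounder. We must compare within starting body condition levels.
Within each level — good condition: 76.5% vs 87.8%; poor condition: 28.8% vs 44.1% — Diet E is higher every time.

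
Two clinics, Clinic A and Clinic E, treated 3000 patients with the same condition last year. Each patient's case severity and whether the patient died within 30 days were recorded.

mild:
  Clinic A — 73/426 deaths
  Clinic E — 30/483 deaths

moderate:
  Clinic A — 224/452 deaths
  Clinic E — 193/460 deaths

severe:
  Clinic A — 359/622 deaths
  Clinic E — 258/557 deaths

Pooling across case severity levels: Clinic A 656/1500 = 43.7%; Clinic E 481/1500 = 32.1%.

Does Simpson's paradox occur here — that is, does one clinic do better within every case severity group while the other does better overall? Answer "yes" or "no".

Within each case severity level (mild 17.1% vs 6.2%; moderate 49.6% vs 42.0%; severe 57.7% vs 46.3%), Clinic E has the lower rate every time. Pooled: 43.7% vs 32.1% — Clinic E has the lower rate overall. They agree.

no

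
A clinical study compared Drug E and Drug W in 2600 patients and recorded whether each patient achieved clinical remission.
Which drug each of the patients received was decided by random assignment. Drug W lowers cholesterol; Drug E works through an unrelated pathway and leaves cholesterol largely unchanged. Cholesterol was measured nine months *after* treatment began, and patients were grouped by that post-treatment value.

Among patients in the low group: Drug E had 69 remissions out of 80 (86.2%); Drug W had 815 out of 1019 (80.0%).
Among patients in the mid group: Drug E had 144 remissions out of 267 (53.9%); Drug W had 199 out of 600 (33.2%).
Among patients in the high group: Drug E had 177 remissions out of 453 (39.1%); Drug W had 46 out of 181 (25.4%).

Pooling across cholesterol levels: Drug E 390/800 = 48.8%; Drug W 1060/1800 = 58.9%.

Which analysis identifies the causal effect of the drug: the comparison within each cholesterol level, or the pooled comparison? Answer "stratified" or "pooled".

pooled

Cholesterol is downstream of the drug. One should not condition on a consequence of treatment, so the overall rates are the right comparison.
Pooled: Drug E 48.8% vs Drug W 58.9%; Drug W is higher overall.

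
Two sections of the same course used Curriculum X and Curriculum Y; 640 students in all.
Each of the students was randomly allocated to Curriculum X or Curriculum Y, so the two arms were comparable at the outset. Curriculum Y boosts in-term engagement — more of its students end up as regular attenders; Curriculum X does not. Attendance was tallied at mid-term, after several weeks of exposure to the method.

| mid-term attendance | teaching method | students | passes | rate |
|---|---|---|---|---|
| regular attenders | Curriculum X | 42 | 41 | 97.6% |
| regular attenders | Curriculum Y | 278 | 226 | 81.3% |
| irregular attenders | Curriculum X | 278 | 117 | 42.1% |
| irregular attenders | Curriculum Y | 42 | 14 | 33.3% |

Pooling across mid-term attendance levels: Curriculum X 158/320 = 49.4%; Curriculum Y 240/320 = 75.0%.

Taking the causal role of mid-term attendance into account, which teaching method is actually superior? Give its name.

Curriculum Y

Within every mid-term attendance level Curriculum X has the higher rate, yet pooled Curriculum Y does — Simpson's reversal.
The distribution of mid-term attendance is itself part of what the teaching method does — it is an intermediate outcome. Holding it fixed would remove that part of the effect; the total effect is the pooled difference.
Pooled: Curriculum X 49.4% vs Curriculum Y 75.0%; Curriculum Y is higher overall.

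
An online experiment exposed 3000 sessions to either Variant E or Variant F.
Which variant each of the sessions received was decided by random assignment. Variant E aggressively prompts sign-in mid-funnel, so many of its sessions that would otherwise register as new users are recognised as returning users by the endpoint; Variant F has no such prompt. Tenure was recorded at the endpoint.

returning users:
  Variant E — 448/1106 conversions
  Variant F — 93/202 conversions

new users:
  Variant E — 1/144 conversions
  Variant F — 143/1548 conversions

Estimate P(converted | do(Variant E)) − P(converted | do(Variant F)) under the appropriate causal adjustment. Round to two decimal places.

Variant F is higher inside every user tenure stratum but Variant E is higher in aggregate. Whether to stratify depends on how user tenure relates to the variant.
Because the variant influences user tenure, user tenure is a post-treatment mediator, not a confounder. Stratifying on it would bias the estimate; the causal effect is the crude pooled difference.
The causal difference is the pooled difference: 0.359 − 0.135 = +0.224.

+0.22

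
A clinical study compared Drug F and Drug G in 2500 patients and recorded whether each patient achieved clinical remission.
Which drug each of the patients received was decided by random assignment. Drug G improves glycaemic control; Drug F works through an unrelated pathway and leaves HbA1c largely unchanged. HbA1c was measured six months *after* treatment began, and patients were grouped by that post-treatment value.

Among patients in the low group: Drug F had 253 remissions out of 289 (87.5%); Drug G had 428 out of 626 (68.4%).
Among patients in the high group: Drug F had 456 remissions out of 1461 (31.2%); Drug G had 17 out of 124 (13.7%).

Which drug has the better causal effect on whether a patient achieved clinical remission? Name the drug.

HbA1c is downstream of the drug. One should not condition on a consequence of treatment, so the overall rates are the right comparison.
Pooled: Drug F 40.5% vs Drug G 59.3%; Drug G is higher overall.

Drug G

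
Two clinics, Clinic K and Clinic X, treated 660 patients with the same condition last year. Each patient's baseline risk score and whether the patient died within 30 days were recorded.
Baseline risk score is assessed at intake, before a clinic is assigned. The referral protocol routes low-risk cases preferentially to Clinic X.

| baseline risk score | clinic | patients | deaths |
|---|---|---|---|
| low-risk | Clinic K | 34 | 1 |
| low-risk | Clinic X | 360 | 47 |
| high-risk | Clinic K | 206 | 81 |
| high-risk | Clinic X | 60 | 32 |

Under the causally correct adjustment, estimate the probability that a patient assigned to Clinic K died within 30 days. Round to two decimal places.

Clinic K is lower inside every baseline risk score stratum but Clinic X is lower in aggregate. Whether to stratify depends on how baseline risk score relates to the clinic.
Here baseline risk score is a common cause — it drives both which clinic a case falls under and the outcome. The crude comparison mixes populations; the stratum-specific rates are the causally relevant ones.
Standardising Clinic K to the population baseline risk score mix: 0.597·1/34 + 0.403·81/206 = 0.176.

0.18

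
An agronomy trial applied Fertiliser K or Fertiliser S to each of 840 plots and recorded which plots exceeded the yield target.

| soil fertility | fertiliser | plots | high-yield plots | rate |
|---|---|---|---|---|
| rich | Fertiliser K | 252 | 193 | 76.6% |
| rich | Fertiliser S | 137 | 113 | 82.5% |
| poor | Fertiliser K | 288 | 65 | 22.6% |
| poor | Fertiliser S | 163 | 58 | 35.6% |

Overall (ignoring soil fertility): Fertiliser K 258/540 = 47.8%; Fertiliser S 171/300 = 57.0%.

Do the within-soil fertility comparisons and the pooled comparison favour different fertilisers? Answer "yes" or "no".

no

Within each soil fertility level (rich 76.6% vs 82.5%; poor 22.6% vs 35.6%), Fertiliser S has the higher rate every time. Pooled: 47.8% vs 57.0% — Fertiliser S has the higher rate overall. They agree.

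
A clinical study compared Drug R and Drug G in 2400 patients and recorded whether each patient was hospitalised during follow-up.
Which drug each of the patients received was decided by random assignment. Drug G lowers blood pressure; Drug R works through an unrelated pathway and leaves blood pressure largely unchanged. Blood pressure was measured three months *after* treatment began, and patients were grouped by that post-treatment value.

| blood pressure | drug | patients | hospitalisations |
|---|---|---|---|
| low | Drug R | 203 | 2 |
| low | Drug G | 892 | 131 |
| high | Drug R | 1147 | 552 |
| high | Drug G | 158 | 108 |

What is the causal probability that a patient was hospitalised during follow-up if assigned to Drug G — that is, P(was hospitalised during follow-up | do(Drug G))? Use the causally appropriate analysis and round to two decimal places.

0.23

Because the drug influences blood pressure, blood pressure is a post-treatment mediator, not a confounder. Stratifying on it would bias the estimate; the causal effect is the crude pooled difference.
So P(outcome | do(Drug G)) is just the pooled rate for Drug G: 239/1050 = 0.228.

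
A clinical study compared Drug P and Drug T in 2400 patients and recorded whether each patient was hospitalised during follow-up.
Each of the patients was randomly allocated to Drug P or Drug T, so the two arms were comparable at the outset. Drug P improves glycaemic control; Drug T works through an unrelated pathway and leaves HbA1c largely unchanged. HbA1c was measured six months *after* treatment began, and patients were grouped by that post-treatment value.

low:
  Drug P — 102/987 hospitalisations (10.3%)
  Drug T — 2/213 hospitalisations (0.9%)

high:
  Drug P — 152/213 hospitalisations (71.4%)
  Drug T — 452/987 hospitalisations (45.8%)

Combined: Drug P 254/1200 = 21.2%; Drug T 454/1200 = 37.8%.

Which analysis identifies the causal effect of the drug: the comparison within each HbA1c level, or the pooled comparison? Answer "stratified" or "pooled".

The stratified and pooled comparisons disagree (Drug T wins within each HbA1c; Drug P wins overall), so the answer turns on the causal role of HbA1c.
HbA1c is recorded after the drug and is itself shifted by it — it sits on the causal path from drug to outcome. Conditioning on a mediator would strip out part of the effect we want; the pooled comparison gives the total causal effect.
Pooled: Drug P 21.2% vs Drug T 37.8%; Drug P is lower overall.

pooled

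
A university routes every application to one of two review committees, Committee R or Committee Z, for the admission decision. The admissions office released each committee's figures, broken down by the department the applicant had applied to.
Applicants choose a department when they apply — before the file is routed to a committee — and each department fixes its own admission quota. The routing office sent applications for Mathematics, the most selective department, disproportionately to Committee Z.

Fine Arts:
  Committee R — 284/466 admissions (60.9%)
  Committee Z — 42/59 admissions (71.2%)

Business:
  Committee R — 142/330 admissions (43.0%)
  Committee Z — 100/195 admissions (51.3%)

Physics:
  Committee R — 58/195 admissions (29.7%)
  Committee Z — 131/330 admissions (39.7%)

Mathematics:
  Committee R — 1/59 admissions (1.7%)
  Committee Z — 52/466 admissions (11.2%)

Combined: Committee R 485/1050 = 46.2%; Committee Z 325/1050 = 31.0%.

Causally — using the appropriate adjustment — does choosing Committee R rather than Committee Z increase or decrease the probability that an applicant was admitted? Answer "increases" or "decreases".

decreases

The department-specific comparison favours Committee Z throughout, but the pooled figures favour Committee R. The question is whether to condition on department.
Department differs across review committees for reasons unrelated to any effect of the review committee itself, and it separately predicts the outcome — a classic confounder. We must compare within department levels.
Within each level — Fine Arts: 60.9% vs 71.2%; Business: 43.0% vs 51.3%; Physics: 29.7% vs 39.7%; Mathematics: 1.7% vs 11.2% — Committee Z is higher every time.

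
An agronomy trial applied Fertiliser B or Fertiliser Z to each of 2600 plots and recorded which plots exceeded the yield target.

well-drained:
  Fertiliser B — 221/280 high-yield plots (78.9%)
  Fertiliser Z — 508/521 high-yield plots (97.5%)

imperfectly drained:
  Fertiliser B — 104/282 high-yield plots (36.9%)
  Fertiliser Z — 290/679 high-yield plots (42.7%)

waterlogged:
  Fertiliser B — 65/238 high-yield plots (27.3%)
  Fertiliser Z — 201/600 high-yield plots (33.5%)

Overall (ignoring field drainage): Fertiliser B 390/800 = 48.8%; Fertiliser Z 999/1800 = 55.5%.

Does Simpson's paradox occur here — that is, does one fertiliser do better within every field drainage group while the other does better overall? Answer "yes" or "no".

no

Within each field drainage level (well-drained 78.9% vs 97.5%; imperfectly drained 36.9% vs 42.7%; waterlogged 27.3% vs 33.5%), Fertiliser Z has the higher rate every time. Pooled: 48.8% vs 55.5% — Fertiliser Z has the higher rate overall. They agree.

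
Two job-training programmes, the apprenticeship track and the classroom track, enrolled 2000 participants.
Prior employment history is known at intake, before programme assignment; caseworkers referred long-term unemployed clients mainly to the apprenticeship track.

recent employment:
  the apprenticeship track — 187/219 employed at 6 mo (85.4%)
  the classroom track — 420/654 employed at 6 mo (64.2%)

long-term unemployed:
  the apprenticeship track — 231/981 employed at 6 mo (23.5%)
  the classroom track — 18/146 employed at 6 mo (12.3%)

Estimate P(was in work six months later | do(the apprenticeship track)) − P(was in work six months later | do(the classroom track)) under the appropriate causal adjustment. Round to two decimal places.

Since prior employment history is a pre-existing factor (not a product of the programme) and it affects the outcome on its own, it is a confounder. The stratified rates, not the pooled rate, identify the causal effect.
Adjusting over the population distribution of prior employment history: 0.436·(0.854−0.642) + 0.564·(0.235−0.123) = +0.156.

+0.16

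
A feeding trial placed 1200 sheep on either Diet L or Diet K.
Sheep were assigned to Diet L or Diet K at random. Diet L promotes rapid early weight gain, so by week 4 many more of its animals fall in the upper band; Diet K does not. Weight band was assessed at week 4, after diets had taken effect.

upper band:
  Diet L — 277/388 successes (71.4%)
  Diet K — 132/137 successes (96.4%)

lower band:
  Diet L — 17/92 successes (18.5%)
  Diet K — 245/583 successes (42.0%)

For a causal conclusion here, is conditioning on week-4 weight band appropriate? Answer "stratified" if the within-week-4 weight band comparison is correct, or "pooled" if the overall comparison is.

pooled

The stratified and pooled comparisons disagree (Diet K wins within each week-4 weight band; Diet L wins overall), so the answer turns on the causal role of week-4 weight band.
Week-4 weight band lies on the pathway diet → week-4 weight band → outcome, so adjusting for it blocks the indirect effect. For the total causal effect of diet, use the unadjusted pooled rates.
Pooled: Diet L 61.3% vs Diet K 52.4%; Diet L is higher overall.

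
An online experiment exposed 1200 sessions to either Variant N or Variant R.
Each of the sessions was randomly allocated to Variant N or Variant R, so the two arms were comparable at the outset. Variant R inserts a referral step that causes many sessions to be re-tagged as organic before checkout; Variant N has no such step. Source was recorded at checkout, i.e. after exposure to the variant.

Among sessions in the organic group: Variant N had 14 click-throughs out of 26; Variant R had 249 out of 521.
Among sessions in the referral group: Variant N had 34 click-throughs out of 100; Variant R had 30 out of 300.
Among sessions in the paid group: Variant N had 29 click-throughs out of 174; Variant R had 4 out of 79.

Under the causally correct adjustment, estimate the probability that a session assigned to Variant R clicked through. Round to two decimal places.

0.31

Traffic source here is a post-treatment variable shaped by the variant; conditioning on it would introduce bias rather than remove it. The overall comparison is the causal one.
So P(outcome | do(Variant R)) is just the pooled rate for Variant R: 283/900 = 0.314.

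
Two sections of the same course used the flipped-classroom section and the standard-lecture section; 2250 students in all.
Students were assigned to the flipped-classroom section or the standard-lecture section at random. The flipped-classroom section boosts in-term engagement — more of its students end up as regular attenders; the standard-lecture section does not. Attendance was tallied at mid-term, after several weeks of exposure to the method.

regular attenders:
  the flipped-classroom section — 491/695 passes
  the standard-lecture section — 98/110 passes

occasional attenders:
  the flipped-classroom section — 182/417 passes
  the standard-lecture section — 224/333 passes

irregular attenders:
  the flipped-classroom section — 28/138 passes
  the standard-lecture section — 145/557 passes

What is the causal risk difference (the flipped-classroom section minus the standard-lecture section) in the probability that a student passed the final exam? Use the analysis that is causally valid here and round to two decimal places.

+0.09

Within every mid-term attendance level the standard-lecture section has the higher rate, yet pooled the flipped-classroom section does — Simpson's reversal.
The distribution of mid-term attendance is itself part of what the teaching method does — it is an intermediate outcome. Holding it fixed would remove that part of the effect; the total effect is the pooled difference.
The causal difference is the pooled difference: 0.561 − 0.467 = +0.094.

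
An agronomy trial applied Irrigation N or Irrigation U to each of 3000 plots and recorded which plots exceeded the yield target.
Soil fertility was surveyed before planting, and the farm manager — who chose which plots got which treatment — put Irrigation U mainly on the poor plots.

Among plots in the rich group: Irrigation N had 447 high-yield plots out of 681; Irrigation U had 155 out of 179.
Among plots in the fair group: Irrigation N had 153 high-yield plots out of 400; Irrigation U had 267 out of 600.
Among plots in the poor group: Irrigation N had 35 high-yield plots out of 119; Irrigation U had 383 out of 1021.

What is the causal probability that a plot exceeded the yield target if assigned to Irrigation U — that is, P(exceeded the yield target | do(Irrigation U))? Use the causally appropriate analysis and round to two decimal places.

Irrigation U is higher inside every soil fertility stratum but Irrigation N is higher in aggregate. Whether to stratify depends on how soil fertility relates to the irrigation.
Soil fertility is set before the irrigation has any effect — it is not caused by the irrigation — and it independently drives the outcome. That makes it a confounder, so the causal comparison is within soil fertility levels.
Standardising Irrigation U to the population soil fertility mix: 0.287·155/179 + 0.333·267/600 + 0.380·383/1021 = 0.539.

0.54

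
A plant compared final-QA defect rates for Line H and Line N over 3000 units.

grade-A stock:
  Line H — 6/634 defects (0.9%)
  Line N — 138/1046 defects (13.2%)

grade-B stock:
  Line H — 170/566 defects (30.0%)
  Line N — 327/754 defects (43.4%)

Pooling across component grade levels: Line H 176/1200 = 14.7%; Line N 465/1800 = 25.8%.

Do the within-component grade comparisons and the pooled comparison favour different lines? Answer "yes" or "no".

Within each component grade level (grade-A stock 0.9% vs 13.2%; grade-B stock 30.0% vs 43.4%), Line H has the lower rate every time. Pooled: 14.7% vs 25.8% — Line H has the lower rate overall. They agree.

no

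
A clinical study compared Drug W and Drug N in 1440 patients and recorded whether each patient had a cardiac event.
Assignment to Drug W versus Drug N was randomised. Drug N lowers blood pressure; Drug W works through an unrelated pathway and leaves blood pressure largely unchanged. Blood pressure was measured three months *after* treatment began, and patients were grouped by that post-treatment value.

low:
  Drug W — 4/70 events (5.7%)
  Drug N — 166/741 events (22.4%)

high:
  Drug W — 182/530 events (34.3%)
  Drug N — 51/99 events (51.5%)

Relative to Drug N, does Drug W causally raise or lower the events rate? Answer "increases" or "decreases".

increases

The blood pressure-specific comparison favours Drug W throughout, but the pooled figures favour Drug N. The question is whether to condition on blood pressure.
Stratifying would compare drugs among patients the drugs themselves sorted into blood pressure groups — a form of selection on an intermediate. The unconditioned pooled rates give the total causal effect.
Pooled: Drug W 31.0% vs Drug N 25.8%; Drug N is lower overall.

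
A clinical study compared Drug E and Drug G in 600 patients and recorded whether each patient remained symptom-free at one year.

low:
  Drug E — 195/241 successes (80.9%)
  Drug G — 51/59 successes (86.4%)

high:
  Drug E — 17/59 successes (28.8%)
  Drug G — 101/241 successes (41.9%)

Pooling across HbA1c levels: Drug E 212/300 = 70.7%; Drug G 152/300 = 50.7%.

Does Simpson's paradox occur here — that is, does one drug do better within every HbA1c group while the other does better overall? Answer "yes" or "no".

yes

Within each HbA1c level (low 80.9% vs 86.4%; high 28.8% vs 41.9%), Drug G has the higher rate every time. Pooled: 70.7% vs 50.7% — Drug E has the higher rate overall. The two comparisons disagree.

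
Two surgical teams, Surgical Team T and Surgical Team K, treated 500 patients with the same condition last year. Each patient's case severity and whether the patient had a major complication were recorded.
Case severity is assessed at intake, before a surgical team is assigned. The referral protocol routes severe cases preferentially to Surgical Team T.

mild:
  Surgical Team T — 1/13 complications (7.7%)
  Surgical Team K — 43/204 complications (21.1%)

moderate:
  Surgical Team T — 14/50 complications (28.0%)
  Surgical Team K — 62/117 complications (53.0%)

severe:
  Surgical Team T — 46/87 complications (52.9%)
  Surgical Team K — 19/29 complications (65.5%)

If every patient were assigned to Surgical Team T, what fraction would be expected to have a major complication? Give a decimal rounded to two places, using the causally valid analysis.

0.25

Case severity differs across surgical teams for reasons unrelated to any effect of the surgical team itself, and it separately predicts the outcome — a classic confounder. We must compare within case severity levels.
Standardising Surgical Team T to the population case severity mix: 0.434·1/13 + 0.334·14/50 + 0.232·46/87 = 0.250.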